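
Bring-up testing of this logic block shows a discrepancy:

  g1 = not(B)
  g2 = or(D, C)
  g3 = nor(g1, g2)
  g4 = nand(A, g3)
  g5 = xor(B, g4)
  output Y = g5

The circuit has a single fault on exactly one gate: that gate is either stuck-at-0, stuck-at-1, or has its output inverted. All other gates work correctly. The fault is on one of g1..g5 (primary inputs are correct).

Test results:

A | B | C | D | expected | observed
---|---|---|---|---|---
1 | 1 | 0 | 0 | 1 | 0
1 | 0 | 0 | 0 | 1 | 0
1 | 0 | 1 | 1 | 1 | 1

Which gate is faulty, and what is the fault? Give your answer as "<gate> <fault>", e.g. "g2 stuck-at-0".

g1 inverted output

Fault-free values for test 1 (A=1, B=1, C=0, D=0): g1=0, g2=0, g3=1, g4=0, g5=1, giving Y=1. Observed 0.
Test 1: faults giving observed 0 are {g1 stuck-at-1, g1 inverted output, g2 stuck-at-1, g2 inverted output, g3 stuck-at-0, g3 inverted output, g4 stuck-at-1, g4 inverted output, g5 stuck-at-0, g5 inverted output}.
Test 2 (A=1, B=0, C=0, D=0): fault-free g1=1, g2=0, g3=0, g4=1, g5=1 → 1; observed 0. Eliminates g1 stuck-at-1, g2 stuck-at-1, g2 inverted output, g3 stuck-at-0, g4 stuck-at-1.
Test 3 (A=1, B=0, C=1, D=1): fault-free g1=1, g2=1, g3=0, g4=1, g5=1 → 1; observed 1. Eliminates g3 inverted output, g4 inverted output, g5 stuck-at-0, g5 inverted output.
Only g1 inverted output is consistent with every test.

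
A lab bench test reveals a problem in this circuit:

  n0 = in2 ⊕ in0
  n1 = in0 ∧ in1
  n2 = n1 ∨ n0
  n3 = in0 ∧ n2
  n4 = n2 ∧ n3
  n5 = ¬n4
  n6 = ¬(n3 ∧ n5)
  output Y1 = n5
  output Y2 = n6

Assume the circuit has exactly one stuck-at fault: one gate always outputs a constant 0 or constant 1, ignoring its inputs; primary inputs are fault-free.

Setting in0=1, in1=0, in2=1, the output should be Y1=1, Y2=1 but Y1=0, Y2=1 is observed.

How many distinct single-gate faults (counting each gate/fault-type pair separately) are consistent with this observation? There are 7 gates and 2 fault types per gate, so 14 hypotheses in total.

5

Fault-free: n0=0, n1=0, n2=0, n3=0, n4=0, n5=1, n6=1 → Y1=1, Y2=1. Observed Y1=0, Y2=1.
  n0 stuck-at-0: output Y1=1, Y2=1 ✗
  n0 stuck-at-1: output Y1=0, Y2=1 ✓
  n1 stuck-at-0: output Y1=1, Y2=1 ✗
  n1 stuck-at-1: output Y1=0, Y2=1 ✓
  n2 stuck-at-0: output Y1=1, Y2=1 ✗
  n2 stuck-at-1: output Y1=0, Y2=1 ✓
  n3 stuck-at-0: output Y1=1, Y2=1 ✗
  n3 stuck-at-1: output Y1=1, Y2=0 ✗
  n4 stuck-at-0: output Y1=1, Y2=1 ✗
  n4 stuck-at-1: output Y1=0, Y2=1 ✓
  n5 stuck-at-0: output Y1=0, Y2=1 ✓
  n5 stuck-at-1: output Y1=1, Y2=1 ✗
  n6 stuck-at-0: output Y1=1, Y2=0 ✗
  n6 stuck-at-1: output Y1=1, Y2=1 ✗
Consistent faults: {n0 stuck-at-1, n1 stuck-at-1, n2 stuck-at-1, n4 stuck-at-1, n5 stuck-at-0} — 5 in all.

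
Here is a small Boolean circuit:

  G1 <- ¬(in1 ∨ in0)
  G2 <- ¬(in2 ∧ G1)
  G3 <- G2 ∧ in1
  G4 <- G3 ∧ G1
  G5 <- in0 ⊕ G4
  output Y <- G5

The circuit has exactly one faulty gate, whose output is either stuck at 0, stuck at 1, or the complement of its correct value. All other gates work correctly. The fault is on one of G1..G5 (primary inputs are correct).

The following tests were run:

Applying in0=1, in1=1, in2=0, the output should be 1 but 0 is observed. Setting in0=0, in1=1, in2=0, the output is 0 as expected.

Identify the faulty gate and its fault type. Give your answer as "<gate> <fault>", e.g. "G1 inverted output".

Fault-free values for test 1 (in0=1, in1=1, in2=0): G1=0, G2=1, G3=1, G4=0, G5=1, giving Y=1. Observed 0.
Test 1: faults giving observed 0 are {G1 stuck-at-1, G1 inverted output, G4 stuck-at-1, G4 inverted output, G5 stuck-at-0, G5 inverted output}.
Test 2 (in0=0, in1=1, in2=0): fault-free G1=0, G2=1, G3=1, G4=0, G5=0 → 0; observed 0. Eliminates G1 stuck-at-1, G1 inverted output, G4 stuck-at-1, G4 inverted output, G5 inverted output.
Only G5 stuck-at-0 is consistent with every test.

G5 stuck-at-0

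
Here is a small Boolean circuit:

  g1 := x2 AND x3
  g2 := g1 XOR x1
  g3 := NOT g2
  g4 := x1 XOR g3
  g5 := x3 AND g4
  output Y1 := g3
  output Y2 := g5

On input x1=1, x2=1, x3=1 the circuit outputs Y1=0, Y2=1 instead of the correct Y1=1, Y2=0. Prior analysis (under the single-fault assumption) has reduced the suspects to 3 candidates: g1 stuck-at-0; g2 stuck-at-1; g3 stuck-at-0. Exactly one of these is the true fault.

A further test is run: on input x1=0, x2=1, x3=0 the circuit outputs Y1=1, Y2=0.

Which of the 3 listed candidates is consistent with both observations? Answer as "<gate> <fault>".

g1 stuck-at-0

Evaluate each candidate on input x1=0, x2=1, x3=0:
  g1 stuck-at-0: g1=0 [stuck-at-0], g2=0, g3=1, g4=1, g5=0 → Y1=1, Y2=0 — matches
  g2 stuck-at-1: g1=0, g2=1 [stuck-at-1], g3=0, g4=0, g5=0 → Y1=0, Y2=0 — eliminated
  g3 stuck-at-0: g1=0, g2=0, g3=0 [stuck-at-0], g4=0, g5=0 → Y1=0, Y2=0 — eliminated
Only g1 stuck-at-0 reproduces the observed Y1=1, Y2=0.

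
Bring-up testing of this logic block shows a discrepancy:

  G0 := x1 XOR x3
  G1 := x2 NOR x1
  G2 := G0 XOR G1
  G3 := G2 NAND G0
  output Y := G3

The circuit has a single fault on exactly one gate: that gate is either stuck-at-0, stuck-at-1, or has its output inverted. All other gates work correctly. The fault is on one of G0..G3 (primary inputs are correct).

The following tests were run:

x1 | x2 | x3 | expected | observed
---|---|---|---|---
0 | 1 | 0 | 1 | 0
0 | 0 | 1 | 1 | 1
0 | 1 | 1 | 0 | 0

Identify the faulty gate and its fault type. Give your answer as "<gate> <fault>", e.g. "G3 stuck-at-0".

Fault-free values for test 1 (x1=0, x2=1, x3=0): G0=0, G1=0, G2=0, G3=1, giving Y=1. Observed 0.
Test 1: faults giving observed 0 are {G0 stuck-at-1, G0 inverted output, G3 stuck-at-0, G3 inverted output}.
Test 2 (x1=0, x2=0, x3=1): fault-free G0=1, G1=1, G2=0, G3=1 → 1; observed 1. Eliminates G3 stuck-at-0, G3 inverted output.
Test 3 (x1=0, x2=1, x3=1): fault-free G0=1, G1=0, G2=1, G3=0 → 0; observed 0. Eliminates G0 inverted output.
Only G0 stuck-at-1 is consistent with every test.

G0 stuck-at-1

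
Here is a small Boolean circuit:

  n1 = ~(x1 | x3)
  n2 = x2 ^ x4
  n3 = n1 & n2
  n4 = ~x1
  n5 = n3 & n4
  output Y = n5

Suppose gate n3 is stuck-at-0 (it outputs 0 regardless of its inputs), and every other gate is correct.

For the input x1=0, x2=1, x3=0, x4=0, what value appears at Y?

Propagate with n3 forced: n1=1, n2=1, n3=0 [stuck-at-0], n4=1, n5=0.
So Y = 0. (Without the fault it would be 1.)

0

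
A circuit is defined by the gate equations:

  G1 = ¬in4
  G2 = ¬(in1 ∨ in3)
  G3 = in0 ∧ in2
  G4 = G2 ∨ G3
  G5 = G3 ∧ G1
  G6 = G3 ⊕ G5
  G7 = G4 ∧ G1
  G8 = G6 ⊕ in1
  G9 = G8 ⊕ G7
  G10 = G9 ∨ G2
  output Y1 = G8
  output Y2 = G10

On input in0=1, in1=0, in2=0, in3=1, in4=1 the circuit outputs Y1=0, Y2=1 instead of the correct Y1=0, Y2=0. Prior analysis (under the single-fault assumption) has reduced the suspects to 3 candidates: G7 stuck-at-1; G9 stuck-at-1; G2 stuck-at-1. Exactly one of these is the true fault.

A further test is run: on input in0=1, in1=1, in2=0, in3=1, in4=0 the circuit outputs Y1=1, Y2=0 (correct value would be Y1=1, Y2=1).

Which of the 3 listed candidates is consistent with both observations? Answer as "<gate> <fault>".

Evaluate each candidate on input in0=1, in1=1, in2=0, in3=1, in4=0:
  G7 stuck-at-1: G1=1, G2=0, G3=0, G4=0, G5=0, G6=0, G7=1 [stuck-at-1], G8=1, G9=0, G10=0 → Y1=1, Y2=0 — matches
  G9 stuck-at-1: G1=1, G2=0, G3=0, G4=0, G5=0, G6=0, G7=0, G8=1, G9=1 [stuck-at-1], G10=1 → Y1=1, Y2=1 — eliminated
  G2 stuck-at-1: G1=1, G2=1 [stuck-at-1], G3=0, G4=1, G5=0, G6=0, G7=1, G8=1, G9=0, G10=1 → Y1=1, Y2=1 — eliminated
Only G7 stuck-at-1 reproduces the observed Y1=1, Y2=0.

G7 stuck-at-1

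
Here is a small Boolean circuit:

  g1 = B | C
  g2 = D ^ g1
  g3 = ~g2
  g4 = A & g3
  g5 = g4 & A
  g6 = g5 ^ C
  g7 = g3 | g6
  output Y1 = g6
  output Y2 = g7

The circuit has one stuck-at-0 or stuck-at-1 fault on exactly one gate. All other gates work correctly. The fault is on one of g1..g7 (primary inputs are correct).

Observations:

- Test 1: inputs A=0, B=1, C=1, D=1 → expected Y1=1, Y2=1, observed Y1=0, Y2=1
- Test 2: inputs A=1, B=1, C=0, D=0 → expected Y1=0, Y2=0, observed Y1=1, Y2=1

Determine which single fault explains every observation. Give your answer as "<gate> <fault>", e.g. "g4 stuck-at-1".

g5 stuck-at-1

Fault-free values for test 1 (A=0, B=1, C=1, D=1): g1=1, g2=0, g3=1, g4=0, g5=0, g6=1, g7=1, giving Y1=1, Y2=1. Observed Y1=0, Y2=1.
Test 1: faults giving observed Y1=0, Y2=1 are {g5 stuck-at-1, g6 stuck-at-0}.
Test 2 (A=1, B=1, C=0, D=0): fault-free g1=1, g2=1, g3=0, g4=0, g5=0, g6=0, g7=0 → Y1=0, Y2=0; observed Y1=1, Y2=1. Eliminates g6 stuck-at-0.
Only g5 stuck-at-1 is consistent with every test.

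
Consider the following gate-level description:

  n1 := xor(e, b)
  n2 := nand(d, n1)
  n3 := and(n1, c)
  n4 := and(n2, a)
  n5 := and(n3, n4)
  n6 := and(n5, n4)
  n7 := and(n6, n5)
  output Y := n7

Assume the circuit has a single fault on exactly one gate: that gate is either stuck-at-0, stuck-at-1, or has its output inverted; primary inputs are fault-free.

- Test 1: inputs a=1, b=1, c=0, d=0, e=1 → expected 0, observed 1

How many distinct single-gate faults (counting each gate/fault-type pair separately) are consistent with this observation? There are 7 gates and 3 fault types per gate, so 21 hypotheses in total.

6

Fault-free: n1=0, n2=1, n3=0, n4=1, n5=0, n6=0, n7=0 → 0. Observed 1.
  n1: none of the 3 fault types match ✗
  n2: none of the 3 fault types match ✗
  n3: stuck-at-1, inverted output ✓; others ✗
  n4: none of the 3 fault types match ✗
  n5: stuck-at-1, inverted output ✓; others ✗
  n6: none of the 3 fault types match ✗
  n7: stuck-at-1, inverted output ✓; others ✗
Consistent faults: {n3 stuck-at-1, n3 inverted output, n5 stuck-at-1, n5 inverted output, n7 stuck-at-1, n7 inverted output} — 6 in all.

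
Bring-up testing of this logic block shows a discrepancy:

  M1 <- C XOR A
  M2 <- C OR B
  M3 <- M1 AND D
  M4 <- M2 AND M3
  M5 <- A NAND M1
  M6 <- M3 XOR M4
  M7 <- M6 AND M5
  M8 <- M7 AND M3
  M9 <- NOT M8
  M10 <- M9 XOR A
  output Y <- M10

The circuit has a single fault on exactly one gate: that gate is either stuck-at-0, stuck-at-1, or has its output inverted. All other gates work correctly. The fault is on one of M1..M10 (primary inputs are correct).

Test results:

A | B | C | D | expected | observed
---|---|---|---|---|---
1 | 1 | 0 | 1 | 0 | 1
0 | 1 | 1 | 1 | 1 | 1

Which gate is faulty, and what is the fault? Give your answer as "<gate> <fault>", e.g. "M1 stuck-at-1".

Fault-free values for test 1 (A=1, B=1, C=0, D=1): M1=1, M2=1, M3=1, M4=1, M5=0, M6=0, M7=0, M8=0, M9=1, M10=0, giving Y=0. Observed 1.
Test 1: faults giving observed 1 are {M7 stuck-at-1, M7 inverted output, M8 stuck-at-1, M8 inverted output, M9 stuck-at-0, M9 inverted output, M10 stuck-at-1, M10 inverted output}.
Test 2 (A=0, B=1, C=1, D=1): fault-free M1=1, M2=1, M3=1, M4=1, M5=1, M6=0, M7=0, M8=0, M9=1, M10=1 → 1; observed 1. Eliminates M7 stuck-at-1, M7 inverted output, M8 stuck-at-1, M8 inverted output, M9 stuck-at-0, M9 inverted output, M10 inverted output.
Only M10 stuck-at-1 is consistent with every test.

M10 stuck-at-1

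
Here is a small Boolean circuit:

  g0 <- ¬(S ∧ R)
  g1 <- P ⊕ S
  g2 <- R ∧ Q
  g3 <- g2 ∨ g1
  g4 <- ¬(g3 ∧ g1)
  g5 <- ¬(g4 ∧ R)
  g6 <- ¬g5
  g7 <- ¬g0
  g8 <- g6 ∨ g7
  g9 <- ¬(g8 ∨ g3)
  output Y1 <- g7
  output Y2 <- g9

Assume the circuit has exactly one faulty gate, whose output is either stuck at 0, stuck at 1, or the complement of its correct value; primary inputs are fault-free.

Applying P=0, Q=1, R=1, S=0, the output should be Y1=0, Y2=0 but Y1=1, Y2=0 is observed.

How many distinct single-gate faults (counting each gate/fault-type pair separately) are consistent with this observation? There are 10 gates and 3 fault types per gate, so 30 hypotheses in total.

4

Fault-free: g0=1, g1=0, g2=1, g3=1, g4=1, g5=0, g6=1, g7=0, g8=1, g9=0 → Y1=0, Y2=0. Observed Y1=1, Y2=0.
  g0: stuck-at-0, inverted output ✓; others ✗
  g1: none of the 3 fault types match ✗
  g2: none of the 3 fault types match ✗
  g3: none of the 3 fault types match ✗
  g4: none of the 3 fault types match ✗
  g5: none of the 3 fault types match ✗
  g6: none of the 3 fault types match ✗
  g7: stuck-at-1, inverted output ✓; others ✗
  g8: none of the 3 fault types match ✗
  g9: none of the 3 fault types match ✗
Consistent faults: {g0 stuck-at-0, g0 inverted output, g7 stuck-at-1, g7 inverted output} — 4 in all.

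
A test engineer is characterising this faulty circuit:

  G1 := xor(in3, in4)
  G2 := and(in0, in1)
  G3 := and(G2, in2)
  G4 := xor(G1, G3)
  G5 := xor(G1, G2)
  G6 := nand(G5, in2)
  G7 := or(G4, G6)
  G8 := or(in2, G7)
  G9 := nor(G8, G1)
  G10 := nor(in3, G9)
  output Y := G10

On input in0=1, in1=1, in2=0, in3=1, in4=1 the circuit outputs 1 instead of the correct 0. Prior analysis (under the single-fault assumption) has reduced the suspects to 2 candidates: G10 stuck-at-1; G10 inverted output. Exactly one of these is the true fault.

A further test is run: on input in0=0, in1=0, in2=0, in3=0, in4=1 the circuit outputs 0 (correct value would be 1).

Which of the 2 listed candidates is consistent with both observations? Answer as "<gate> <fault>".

G10 inverted output

Evaluate each candidate on input in0=0, in1=0, in2=0, in3=0, in4=1:
  G10 stuck-at-1: G1=1, G2=0, G3=0, G4=1, G5=1, G6=1, G7=1, G8=1, G9=0, G10=1 [stuck-at-1] → 1 — eliminated
  G10 inverted output: G1=1, G2=0, G3=0, G4=1, G5=1, G6=1, G7=1, G8=1, G9=0, G10=0 [inverted output] → 0 — matches
Only G10 inverted output reproduces the observed 0.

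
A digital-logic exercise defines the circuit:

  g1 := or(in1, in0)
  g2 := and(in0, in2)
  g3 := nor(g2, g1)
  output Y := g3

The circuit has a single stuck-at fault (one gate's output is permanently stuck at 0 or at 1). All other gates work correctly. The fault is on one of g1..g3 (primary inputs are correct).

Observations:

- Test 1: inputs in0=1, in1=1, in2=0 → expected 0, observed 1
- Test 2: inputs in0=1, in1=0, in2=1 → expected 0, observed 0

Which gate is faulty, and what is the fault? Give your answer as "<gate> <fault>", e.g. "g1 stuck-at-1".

g1 stuck-at-0

Fault-free values for test 1 (in0=1, in1=1, in2=0): g1=1, g2=0, g3=0, giving Y=0. Observed 1.
Test 1: faults giving observed 1 are {g1 stuck-at-0, g3 stuck-at-1}.
Test 2 (in0=1, in1=0, in2=1): fault-free g1=1, g2=1, g3=0 → 0; observed 0. Eliminates g3 stuck-at-1.
Only g1 stuck-at-0 is consistent with every test.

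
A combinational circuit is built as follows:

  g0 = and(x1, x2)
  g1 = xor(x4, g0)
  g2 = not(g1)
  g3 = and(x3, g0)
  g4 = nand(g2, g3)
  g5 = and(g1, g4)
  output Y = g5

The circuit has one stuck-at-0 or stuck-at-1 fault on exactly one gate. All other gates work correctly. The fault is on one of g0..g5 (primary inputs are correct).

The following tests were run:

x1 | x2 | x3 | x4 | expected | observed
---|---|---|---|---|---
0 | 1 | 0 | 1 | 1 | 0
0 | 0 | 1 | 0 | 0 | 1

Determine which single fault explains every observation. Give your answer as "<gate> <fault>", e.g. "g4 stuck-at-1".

Fault-free values for test 1 (x1=0, x2=1, x3=0, x4=1): g0=0, g1=1, g2=0, g3=0, g4=1, g5=1, giving Y=1. Observed 0.
Test 1: faults giving observed 0 are {g0 stuck-at-1, g1 stuck-at-0, g4 stuck-at-0, g5 stuck-at-0}.
Test 2 (x1=0, x2=0, x3=1, x4=0): fault-free g0=0, g1=0, g2=1, g3=0, g4=1, g5=0 → 0; observed 1. Eliminates g1 stuck-at-0, g4 stuck-at-0, g5 stuck-at-0.
Only g0 stuck-at-1 is consistent with every test.

g0 stuck-at-1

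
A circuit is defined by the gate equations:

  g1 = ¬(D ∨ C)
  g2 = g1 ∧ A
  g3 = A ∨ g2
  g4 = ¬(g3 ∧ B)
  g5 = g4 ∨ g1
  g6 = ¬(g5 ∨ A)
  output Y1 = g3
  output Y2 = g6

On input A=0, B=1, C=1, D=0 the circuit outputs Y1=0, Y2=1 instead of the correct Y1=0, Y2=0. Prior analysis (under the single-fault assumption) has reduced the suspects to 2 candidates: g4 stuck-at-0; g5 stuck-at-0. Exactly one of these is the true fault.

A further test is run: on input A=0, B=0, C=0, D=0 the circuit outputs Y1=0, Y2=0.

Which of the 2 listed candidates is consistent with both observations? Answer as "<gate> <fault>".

g4 stuck-at-0

Evaluate each candidate on input A=0, B=0, C=0, D=0:
  g4 stuck-at-0: g1=1, g2=0, g3=0, g4=0 [stuck-at-0], g5=1, g6=0 → Y1=0, Y2=0 — matches
  g5 stuck-at-0: g1=1, g2=0, g3=0, g4=1, g5=0 [stuck-at-0], g6=1 → Y1=0, Y2=1 — eliminated
Only g4 stuck-at-0 reproduces the observed Y1=0, Y2=0.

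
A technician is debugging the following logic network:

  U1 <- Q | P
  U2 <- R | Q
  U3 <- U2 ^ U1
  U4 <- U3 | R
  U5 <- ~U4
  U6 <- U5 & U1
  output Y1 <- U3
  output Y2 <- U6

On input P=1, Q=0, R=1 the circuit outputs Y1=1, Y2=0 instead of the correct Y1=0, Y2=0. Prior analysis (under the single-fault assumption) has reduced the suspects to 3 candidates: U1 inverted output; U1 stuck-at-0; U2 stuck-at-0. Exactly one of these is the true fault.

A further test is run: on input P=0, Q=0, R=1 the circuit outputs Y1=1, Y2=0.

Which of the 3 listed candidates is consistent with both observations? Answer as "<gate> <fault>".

U1 stuck-at-0

Evaluate each candidate on input P=0, Q=0, R=1:
  U1 inverted output: U1=1 [inverted output], U2=1, U3=0, U4=1, U5=0, U6=0 → Y1=0, Y2=0 — eliminated
  U1 stuck-at-0: U1=0 [stuck-at-0], U2=1, U3=1, U4=1, U5=0, U6=0 → Y1=1, Y2=0 — matches
  U2 stuck-at-0: U1=0, U2=0 [stuck-at-0], U3=0, U4=1, U5=0, U6=0 → Y1=0, Y2=0 — eliminated
Only U1 stuck-at-0 reproduces the observed Y1=1, Y2=0.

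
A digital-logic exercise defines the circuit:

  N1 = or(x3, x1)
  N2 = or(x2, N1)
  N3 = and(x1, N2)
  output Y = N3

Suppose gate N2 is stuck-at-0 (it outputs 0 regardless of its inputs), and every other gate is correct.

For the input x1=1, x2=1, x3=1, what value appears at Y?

0

Propagate with N2 forced: N1=1, N2=0 [stuck-at-0], N3=0.
So Y = 0. (Without the fault it would be 1.)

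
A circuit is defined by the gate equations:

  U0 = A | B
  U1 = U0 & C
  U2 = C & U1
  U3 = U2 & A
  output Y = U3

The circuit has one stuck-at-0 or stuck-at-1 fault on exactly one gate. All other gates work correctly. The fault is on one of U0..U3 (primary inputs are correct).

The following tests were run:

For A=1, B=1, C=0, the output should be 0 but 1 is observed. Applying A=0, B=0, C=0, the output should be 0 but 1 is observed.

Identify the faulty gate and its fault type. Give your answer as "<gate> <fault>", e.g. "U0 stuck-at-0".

U3 stuck-at-1

Fault-free values for test 1 (A=1, B=1, C=0): U0=1, U1=0, U2=0, U3=0, giving Y=0. Observed 1.
Test 1: faults giving observed 1 are {U2 stuck-at-1, U3 stuck-at-1}.
Test 2 (A=0, B=0, C=0): fault-free U0=0, U1=0, U2=0, U3=0 → 0; observed 1. Eliminates U2 stuck-at-1.
Only U3 stuck-at-1 is consistent with every test.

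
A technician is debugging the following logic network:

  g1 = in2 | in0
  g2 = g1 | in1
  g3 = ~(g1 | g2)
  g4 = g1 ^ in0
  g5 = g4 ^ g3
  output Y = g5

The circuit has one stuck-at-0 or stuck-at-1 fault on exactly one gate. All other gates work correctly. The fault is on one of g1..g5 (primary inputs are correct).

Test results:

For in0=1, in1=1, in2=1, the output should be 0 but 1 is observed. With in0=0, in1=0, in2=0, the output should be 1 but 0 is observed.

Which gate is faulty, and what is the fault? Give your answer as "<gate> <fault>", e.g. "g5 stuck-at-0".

g4 stuck-at-1

Fault-free values for test 1 (in0=1, in1=1, in2=1): g1=1, g2=1, g3=0, g4=0, g5=0, giving Y=0. Observed 1.
Test 1: faults giving observed 1 are {g1 stuck-at-0, g3 stuck-at-1, g4 stuck-at-1, g5 stuck-at-1}.
Test 2 (in0=0, in1=0, in2=0): fault-free g1=0, g2=0, g3=1, g4=0, g5=1 → 1; observed 0. Eliminates g1 stuck-at-0, g3 stuck-at-1, g5 stuck-at-1.
Only g4 stuck-at-1 is consistent with every test.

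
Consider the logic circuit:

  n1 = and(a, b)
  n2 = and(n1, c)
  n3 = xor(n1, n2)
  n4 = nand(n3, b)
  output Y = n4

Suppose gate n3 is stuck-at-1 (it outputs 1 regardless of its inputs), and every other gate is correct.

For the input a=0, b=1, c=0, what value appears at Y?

Propagate with n3 forced: n1=0, n2=0, n3=1 [stuck-at-1], n4=0.
So Y = 0. (Without the fault it would be 1.)

0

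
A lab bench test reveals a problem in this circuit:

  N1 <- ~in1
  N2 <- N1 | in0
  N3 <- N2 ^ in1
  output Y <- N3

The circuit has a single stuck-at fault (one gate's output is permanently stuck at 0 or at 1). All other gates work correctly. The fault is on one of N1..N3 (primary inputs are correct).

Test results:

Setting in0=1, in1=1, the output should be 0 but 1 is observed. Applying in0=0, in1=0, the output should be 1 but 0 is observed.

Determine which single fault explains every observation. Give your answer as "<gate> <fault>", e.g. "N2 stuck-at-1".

N2 stuck-at-0

Fault-free values for test 1 (in0=1, in1=1): N1=0, N2=1, N3=0, giving Y=0. Observed 1.
Test 1: faults giving observed 1 are {N2 stuck-at-0, N3 stuck-at-1}.
Test 2 (in0=0, in1=0): fault-free N1=1, N2=1, N3=1 → 1; observed 0. Eliminates N3 stuck-at-1.
Only N2 stuck-at-0 is consistent with every test.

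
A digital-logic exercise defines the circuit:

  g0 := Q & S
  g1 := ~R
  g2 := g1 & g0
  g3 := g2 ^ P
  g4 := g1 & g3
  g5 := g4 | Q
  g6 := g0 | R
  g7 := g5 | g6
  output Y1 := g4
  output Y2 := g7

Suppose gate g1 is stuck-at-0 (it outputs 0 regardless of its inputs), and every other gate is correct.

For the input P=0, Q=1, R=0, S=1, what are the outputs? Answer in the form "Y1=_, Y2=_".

Propagate with g1 forced: g0=1, g1=0 [stuck-at-0], g2=0, g3=0, g4=0, g5=1, g6=1, g7=1.
So the outputs are Y1=0, Y2=1. (Without the fault they would be Y1=1, Y2=1.)

Y1=0, Y2=1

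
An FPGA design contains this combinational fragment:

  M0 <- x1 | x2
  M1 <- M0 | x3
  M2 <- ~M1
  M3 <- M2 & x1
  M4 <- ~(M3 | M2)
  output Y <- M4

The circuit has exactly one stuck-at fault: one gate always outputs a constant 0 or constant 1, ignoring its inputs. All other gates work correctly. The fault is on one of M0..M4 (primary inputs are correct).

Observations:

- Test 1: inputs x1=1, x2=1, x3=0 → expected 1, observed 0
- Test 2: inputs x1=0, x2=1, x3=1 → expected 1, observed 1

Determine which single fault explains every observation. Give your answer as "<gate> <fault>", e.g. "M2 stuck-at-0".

Fault-free values for test 1 (x1=1, x2=1, x3=0): M0=1, M1=1, M2=0, M3=0, M4=1, giving Y=1. Observed 0.
Test 1: faults giving observed 0 are {M0 stuck-at-0, M1 stuck-at-0, M2 stuck-at-1, M3 stuck-at-1, M4 stuck-at-0}.
Test 2 (x1=0, x2=1, x3=1): fault-free M0=1, M1=1, M2=0, M3=0, M4=1 → 1; observed 1. Eliminates M1 stuck-at-0, M2 stuck-at-1, M3 stuck-at-1, M4 stuck-at-0.
Only M0 stuck-at-0 is consistent with every test.

M0 stuck-at-0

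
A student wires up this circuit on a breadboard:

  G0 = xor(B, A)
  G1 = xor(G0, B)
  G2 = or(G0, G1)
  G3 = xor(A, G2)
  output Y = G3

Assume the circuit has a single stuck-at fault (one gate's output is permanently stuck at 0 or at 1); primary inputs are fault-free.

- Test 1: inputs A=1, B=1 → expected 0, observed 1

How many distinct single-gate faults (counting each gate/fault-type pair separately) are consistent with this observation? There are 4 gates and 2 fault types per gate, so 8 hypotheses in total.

3

Fault-free: G0=0, G1=1, G2=1, G3=0 → 0. Observed 1.
  G0 stuck-at-0: output 0 ✗
  G0 stuck-at-1: output 0 ✗
  G1 stuck-at-0: output 1 ✓
  G1 stuck-at-1: output 0 ✗
  G2 stuck-at-0: output 1 ✓
  G2 stuck-at-1: output 0 ✗
  G3 stuck-at-0: output 0 ✗
  G3 stuck-at-1: output 1 ✓
Consistent faults: {G1 stuck-at-0, G2 stuck-at-0, G3 stuck-at-1} — 3 in all.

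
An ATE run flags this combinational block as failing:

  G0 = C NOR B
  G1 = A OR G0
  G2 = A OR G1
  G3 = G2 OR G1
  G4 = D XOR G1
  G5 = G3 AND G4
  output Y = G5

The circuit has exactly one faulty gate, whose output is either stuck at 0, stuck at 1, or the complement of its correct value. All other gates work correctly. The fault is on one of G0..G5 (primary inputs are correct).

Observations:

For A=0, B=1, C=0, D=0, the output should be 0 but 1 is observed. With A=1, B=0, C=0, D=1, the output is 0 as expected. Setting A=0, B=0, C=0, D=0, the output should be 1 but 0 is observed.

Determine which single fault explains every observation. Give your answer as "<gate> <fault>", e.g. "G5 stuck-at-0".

G0 inverted output

Fault-free values for test 1 (A=0, B=1, C=0, D=0): G0=0, G1=0, G2=0, G3=0, G4=0, G5=0, giving Y=0. Observed 1.
Test 1: faults giving observed 1 are {G0 stuck-at-1, G0 inverted output, G1 stuck-at-1, G1 inverted output, G5 stuck-at-1, G5 inverted output}.
Test 2 (A=1, B=0, C=0, D=1): fault-free G0=1, G1=1, G2=1, G3=1, G4=0, G5=0 → 0; observed 0. Eliminates G1 inverted output, G5 stuck-at-1, G5 inverted output.
Test 3 (A=0, B=0, C=0, D=0): fault-free G0=1, G1=1, G2=1, G3=1, G4=1, G5=1 → 1; observed 0. Eliminates G0 stuck-at-1, G1 stuck-at-1.
Only G0 inverted output is consistent with every test.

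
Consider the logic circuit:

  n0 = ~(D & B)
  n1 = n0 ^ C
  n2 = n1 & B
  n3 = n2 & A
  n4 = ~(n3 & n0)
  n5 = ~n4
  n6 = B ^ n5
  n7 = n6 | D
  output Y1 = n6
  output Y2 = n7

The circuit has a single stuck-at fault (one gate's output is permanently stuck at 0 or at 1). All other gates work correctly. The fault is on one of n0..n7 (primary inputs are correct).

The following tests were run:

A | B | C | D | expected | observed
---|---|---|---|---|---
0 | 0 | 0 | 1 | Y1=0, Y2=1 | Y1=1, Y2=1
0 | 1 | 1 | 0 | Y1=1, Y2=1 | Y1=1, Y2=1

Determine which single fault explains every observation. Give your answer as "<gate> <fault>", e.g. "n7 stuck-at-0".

n6 stuck-at-1

Fault-free values for test 1 (A=0, B=0, C=0, D=1): n0=1, n1=1, n2=0, n3=0, n4=1, n5=0, n6=0, n7=1, giving Y1=0, Y2=1. Observed Y1=1, Y2=1.
Test 1: faults giving observed Y1=1, Y2=1 are {n3 stuck-at-1, n4 stuck-at-0, n5 stuck-at-1, n6 stuck-at-1}.
Test 2 (A=0, B=1, C=1, D=0): fault-free n0=1, n1=0, n2=0, n3=0, n4=1, n5=0, n6=1, n7=1 → Y1=1, Y2=1; observed Y1=1, Y2=1. Eliminates n3 stuck-at-1, n4 stuck-at-0, n5 stuck-at-1.
Only n6 stuck-at-1 is consistent with every test.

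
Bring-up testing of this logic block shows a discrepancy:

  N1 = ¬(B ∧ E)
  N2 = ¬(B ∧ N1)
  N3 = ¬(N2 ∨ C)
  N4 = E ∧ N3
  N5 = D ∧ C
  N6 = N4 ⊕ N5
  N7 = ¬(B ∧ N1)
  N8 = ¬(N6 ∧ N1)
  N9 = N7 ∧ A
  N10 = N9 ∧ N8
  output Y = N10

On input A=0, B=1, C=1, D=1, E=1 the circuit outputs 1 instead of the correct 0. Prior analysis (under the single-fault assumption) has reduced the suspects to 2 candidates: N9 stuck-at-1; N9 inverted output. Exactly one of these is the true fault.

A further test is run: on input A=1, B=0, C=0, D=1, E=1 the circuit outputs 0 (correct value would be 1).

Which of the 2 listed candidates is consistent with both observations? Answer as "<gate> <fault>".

Evaluate each candidate on input A=1, B=0, C=0, D=1, E=1:
  N9 stuck-at-1: N1=1, N2=1, N3=0, N4=0, N5=0, N6=0, N7=1, N8=1, N9=1 [stuck-at-1], N10=1 → 1 — eliminated
  N9 inverted output: N1=1, N2=1, N3=0, N4=0, N5=0, N6=0, N7=1, N8=1, N9=0 [inverted output], N10=0 → 0 — matches
Only N9 inverted output reproduces the observed 0.

N9 inverted output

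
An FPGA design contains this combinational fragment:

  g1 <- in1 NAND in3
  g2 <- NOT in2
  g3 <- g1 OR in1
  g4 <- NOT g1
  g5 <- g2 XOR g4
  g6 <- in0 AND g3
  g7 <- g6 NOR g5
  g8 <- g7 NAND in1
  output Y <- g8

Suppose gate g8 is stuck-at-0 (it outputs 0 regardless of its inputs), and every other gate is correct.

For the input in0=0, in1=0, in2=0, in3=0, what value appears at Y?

0

Propagate with g8 forced: g1=1, g2=1, g3=1, g4=0, g5=1, g6=0, g7=0, g8=0 [stuck-at-0].
So Y = 0. (Without the fault it would be 1.)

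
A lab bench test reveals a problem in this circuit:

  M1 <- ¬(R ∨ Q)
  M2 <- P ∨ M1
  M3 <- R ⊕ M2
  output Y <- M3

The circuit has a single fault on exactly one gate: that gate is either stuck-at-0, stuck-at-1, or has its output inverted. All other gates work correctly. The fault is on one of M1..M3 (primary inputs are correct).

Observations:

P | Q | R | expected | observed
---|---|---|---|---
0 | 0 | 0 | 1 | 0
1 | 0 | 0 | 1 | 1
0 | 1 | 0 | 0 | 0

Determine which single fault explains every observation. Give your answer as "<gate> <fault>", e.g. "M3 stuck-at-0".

M1 stuck-at-0

Fault-free values for test 1 (P=0, Q=0, R=0): M1=1, M2=1, M3=1, giving Y=1. Observed 0.
Test 1: faults giving observed 0 are {M1 stuck-at-0, M1 inverted output, M2 stuck-at-0, M2 inverted output, M3 stuck-at-0, M3 inverted output}.
Test 2 (P=1, Q=0, R=0): fault-free M1=1, M2=1, M3=1 → 1; observed 1. Eliminates M2 stuck-at-0, M2 inverted output, M3 stuck-at-0, M3 inverted output.
Test 3 (P=0, Q=1, R=0): fault-free M1=0, M2=0, M3=0 → 0; observed 0. Eliminates M1 inverted output.
Only M1 stuck-at-0 is consistent with every test.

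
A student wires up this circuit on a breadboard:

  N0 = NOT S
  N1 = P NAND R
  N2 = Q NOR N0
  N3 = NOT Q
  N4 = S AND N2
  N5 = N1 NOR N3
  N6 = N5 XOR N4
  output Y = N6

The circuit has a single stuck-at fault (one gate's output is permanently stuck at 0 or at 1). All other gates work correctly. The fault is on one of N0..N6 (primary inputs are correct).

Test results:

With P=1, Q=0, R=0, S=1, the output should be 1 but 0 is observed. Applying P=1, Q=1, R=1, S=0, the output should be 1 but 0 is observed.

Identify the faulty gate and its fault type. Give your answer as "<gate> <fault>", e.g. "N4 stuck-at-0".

N6 stuck-at-0

Fault-free values for test 1 (P=1, Q=0, R=0, S=1): N0=0, N1=1, N2=1, N3=1, N4=1, N5=0, N6=1, giving Y=1. Observed 0.
Test 1: faults giving observed 0 are {N0 stuck-at-1, N2 stuck-at-0, N4 stuck-at-0, N5 stuck-at-1, N6 stuck-at-0}.
Test 2 (P=1, Q=1, R=1, S=0): fault-free N0=1, N1=0, N2=0, N3=0, N4=0, N5=1, N6=1 → 1; observed 0. Eliminates N0 stuck-at-1, N2 stuck-at-0, N4 stuck-at-0, N5 stuck-at-1.
Only N6 stuck-at-0 is consistent with every test.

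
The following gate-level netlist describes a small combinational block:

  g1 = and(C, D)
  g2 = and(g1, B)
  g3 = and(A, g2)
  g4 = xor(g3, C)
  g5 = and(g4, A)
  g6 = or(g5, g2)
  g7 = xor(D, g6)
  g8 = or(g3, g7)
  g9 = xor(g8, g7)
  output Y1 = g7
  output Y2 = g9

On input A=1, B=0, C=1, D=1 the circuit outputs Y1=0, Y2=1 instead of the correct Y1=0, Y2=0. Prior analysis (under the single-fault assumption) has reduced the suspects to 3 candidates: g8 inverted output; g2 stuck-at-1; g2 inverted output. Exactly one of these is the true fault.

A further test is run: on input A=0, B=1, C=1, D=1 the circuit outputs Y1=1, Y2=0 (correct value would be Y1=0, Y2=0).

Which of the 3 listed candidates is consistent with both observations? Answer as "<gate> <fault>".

Evaluate each candidate on input A=0, B=1, C=1, D=1:
  g8 inverted output: g1=1, g2=1, g3=0, g4=1, g5=0, g6=1, g7=0, g8=1 [inverted output], g9=1 → Y1=0, Y2=1 — eliminated
  g2 stuck-at-1: g1=1, g2=1 [stuck-at-1], g3=0, g4=1, g5=0, g6=1, g7=0, g8=0, g9=0 → Y1=0, Y2=0 — eliminated
  g2 inverted output: g1=1, g2=0 [inverted output], g3=0, g4=1, g5=0, g6=0, g7=1, g8=1, g9=0 → Y1=1, Y2=0 — matches
Only g2 inverted output reproduces the observed Y1=1, Y2=0.

g2 inverted output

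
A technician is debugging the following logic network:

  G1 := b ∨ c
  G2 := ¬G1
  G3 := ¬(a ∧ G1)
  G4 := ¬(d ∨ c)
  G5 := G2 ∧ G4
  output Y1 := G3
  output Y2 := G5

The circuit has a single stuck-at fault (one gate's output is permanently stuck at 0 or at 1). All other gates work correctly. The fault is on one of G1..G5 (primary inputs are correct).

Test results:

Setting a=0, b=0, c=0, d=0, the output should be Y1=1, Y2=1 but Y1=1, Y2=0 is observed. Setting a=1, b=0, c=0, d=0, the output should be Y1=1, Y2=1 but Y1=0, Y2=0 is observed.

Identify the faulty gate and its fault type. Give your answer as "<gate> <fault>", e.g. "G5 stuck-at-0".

Fault-free values for test 1 (a=0, b=0, c=0, d=0): G1=0, G2=1, G3=1, G4=1, G5=1, giving Y1=1, Y2=1. Observed Y1=1, Y2=0.
Test 1: faults giving observed Y1=1, Y2=0 are {G1 stuck-at-1, G2 stuck-at-0, G4 stuck-at-0, G5 stuck-at-0}.
Test 2 (a=1, b=0, c=0, d=0): fault-free G1=0, G2=1, G3=1, G4=1, G5=1 → Y1=1, Y2=1; observed Y1=0, Y2=0. Eliminates G2 stuck-at-0, G4 stuck-at-0, G5 stuck-at-0.
Only G1 stuck-at-1 is consistent with every test.

G1 stuck-at-1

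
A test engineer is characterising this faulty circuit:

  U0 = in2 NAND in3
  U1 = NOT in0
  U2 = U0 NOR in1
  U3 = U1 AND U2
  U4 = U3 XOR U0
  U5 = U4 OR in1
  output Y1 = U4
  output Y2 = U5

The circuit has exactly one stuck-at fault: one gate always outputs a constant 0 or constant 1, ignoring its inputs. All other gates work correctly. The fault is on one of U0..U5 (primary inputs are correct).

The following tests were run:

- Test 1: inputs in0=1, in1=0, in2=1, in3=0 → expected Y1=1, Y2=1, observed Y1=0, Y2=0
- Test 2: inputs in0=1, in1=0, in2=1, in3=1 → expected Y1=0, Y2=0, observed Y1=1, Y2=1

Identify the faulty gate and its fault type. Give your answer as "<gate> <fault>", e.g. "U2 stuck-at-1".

Fault-free values for test 1 (in0=1, in1=0, in2=1, in3=0): U0=1, U1=0, U2=0, U3=0, U4=1, U5=1, giving Y1=1, Y2=1. Observed Y1=0, Y2=0.
Test 1: faults giving observed Y1=0, Y2=0 are {U0 stuck-at-0, U3 stuck-at-1, U4 stuck-at-0}.
Test 2 (in0=1, in1=0, in2=1, in3=1): fault-free U0=0, U1=0, U2=1, U3=0, U4=0, U5=0 → Y1=0, Y2=0; observed Y1=1, Y2=1. Eliminates U0 stuck-at-0, U4 stuck-at-0.
Only U3 stuck-at-1 is consistent with every test.

U3 stuck-at-1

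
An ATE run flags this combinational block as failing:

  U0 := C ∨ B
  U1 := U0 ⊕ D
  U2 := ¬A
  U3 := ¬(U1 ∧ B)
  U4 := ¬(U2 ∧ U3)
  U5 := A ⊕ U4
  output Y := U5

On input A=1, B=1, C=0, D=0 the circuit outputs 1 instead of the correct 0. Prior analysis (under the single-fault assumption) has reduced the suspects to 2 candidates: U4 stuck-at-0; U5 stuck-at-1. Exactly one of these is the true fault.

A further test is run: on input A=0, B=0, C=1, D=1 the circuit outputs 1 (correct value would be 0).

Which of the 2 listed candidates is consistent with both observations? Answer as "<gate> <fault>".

Evaluate each candidate on input A=0, B=0, C=1, D=1:
  U4 stuck-at-0: U0=1, U1=0, U2=1, U3=1, U4=0 [stuck-at-0], U5=0 → 0 — eliminated
  U5 stuck-at-1: U0=1, U1=0, U2=1, U3=1, U4=0, U5=1 [stuck-at-1] → 1 — matches
Only U5 stuck-at-1 reproduces the observed 1.

U5 stuck-at-1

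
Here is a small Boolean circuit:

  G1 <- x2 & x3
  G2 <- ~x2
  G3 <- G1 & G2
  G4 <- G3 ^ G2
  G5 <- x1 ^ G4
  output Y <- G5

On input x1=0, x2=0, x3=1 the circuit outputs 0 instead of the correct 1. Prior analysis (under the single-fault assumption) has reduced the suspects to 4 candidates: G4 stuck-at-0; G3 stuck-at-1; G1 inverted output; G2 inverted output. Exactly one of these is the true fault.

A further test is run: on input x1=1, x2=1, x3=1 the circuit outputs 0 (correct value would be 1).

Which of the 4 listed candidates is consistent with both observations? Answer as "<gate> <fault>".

Evaluate each candidate on input x1=1, x2=1, x3=1:
  G4 stuck-at-0: G1=1, G2=0, G3=0, G4=0 [stuck-at-0], G5=1 → 1 — eliminated
  G3 stuck-at-1: G1=1, G2=0, G3=1 [stuck-at-1], G4=1, G5=0 → 0 — matches
  G1 inverted output: G1=0 [inverted output], G2=0, G3=0, G4=0, G5=1 → 1 — eliminated
  G2 inverted output: G1=1, G2=1 [inverted output], G3=1, G4=0, G5=1 → 1 — eliminated
Only G3 stuck-at-1 reproduces the observed 0.

G3 stuck-at-1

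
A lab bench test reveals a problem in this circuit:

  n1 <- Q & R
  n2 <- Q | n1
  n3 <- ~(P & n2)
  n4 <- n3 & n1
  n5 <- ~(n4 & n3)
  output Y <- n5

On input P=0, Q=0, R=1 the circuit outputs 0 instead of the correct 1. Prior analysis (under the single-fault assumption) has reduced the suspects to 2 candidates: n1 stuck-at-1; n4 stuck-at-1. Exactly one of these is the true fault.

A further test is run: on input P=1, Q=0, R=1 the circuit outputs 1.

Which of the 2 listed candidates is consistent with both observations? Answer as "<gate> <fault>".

Evaluate each candidate on input P=1, Q=0, R=1:
  n1 stuck-at-1: n1=1 [stuck-at-1], n2=1, n3=0, n4=0, n5=1 → 1 — matches
  n4 stuck-at-1: n1=0, n2=0, n3=1, n4=1 [stuck-at-1], n5=0 → 0 — eliminated
Only n1 stuck-at-1 reproduces the observed 1.

n1 stuck-at-1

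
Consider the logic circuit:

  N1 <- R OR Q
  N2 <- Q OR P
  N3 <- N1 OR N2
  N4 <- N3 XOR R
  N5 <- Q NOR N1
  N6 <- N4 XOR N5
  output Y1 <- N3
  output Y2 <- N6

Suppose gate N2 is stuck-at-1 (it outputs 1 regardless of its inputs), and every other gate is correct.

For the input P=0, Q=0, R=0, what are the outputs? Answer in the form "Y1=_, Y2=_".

Y1=1, Y2=0

Propagate with N2 forced: N1=0, N2=1 [stuck-at-1], N3=1, N4=1, N5=1, N6=0.
So the outputs are Y1=1, Y2=0. (Without the fault they would be Y1=0, Y2=1.)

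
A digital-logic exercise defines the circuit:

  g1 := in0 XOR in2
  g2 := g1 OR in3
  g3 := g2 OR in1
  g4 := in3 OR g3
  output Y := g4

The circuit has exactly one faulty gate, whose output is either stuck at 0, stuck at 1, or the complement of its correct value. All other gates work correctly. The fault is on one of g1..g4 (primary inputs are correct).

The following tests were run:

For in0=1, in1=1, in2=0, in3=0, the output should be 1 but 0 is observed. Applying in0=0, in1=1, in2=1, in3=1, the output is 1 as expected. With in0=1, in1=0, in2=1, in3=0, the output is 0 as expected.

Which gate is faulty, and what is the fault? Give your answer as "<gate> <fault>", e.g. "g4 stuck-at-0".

Fault-free values for test 1 (in0=1, in1=1, in2=0, in3=0): g1=1, g2=1, g3=1, g4=1, giving Y=1. Observed 0.
Test 1: faults giving observed 0 are {g3 stuck-at-0, g3 inverted output, g4 stuck-at-0, g4 inverted output}.
Test 2 (in0=0, in1=1, in2=1, in3=1): fault-free g1=1, g2=1, g3=1, g4=1 → 1; observed 1. Eliminates g4 stuck-at-0, g4 inverted output.
Test 3 (in0=1, in1=0, in2=1, in3=0): fault-free g1=0, g2=0, g3=0, g4=0 → 0; observed 0. Eliminates g3 inverted output.
Only g3 stuck-at-0 is consistent with every test.

g3 stuck-at-0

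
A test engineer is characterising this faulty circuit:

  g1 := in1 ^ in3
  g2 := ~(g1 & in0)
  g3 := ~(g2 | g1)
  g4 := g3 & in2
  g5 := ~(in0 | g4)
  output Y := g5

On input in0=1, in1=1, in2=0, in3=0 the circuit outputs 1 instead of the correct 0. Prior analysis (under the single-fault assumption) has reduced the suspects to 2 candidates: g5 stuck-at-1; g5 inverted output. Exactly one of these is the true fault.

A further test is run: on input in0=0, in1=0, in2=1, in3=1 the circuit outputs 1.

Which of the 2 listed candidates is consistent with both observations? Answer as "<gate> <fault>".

g5 stuck-at-1

Evaluate each candidate on input in0=0, in1=0, in2=1, in3=1:
  g5 stuck-at-1: g1=1, g2=1, g3=0, g4=0, g5=1 [stuck-at-1] → 1 — matches
  g5 inverted output: g1=1, g2=1, g3=0, g4=0, g5=0 [inverted output] → 0 — eliminated
Only g5 stuck-at-1 reproduces the observed 1.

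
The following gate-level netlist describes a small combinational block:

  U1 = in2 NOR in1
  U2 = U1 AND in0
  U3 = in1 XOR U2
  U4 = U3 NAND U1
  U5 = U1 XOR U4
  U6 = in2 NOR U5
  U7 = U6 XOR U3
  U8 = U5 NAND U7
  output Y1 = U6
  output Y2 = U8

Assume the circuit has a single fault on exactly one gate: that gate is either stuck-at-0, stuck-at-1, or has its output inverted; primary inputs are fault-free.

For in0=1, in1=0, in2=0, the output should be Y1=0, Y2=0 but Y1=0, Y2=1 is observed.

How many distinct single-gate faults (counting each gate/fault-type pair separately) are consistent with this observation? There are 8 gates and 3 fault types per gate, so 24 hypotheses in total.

6

Fault-free: U1=1, U2=1, U3=1, U4=0, U5=1, U6=0, U7=1, U8=0 → Y1=0, Y2=0. Observed Y1=0, Y2=1.
  U1: stuck-at-0, inverted output ✓; others ✗
  U2: none of the 3 fault types match ✗
  U3: none of the 3 fault types match ✗
  U4: none of the 3 fault types match ✗
  U5: none of the 3 fault types match ✗
  U6: none of the 3 fault types match ✗
  U7: stuck-at-0, inverted output ✓; others ✗
  U8: stuck-at-1, inverted output ✓; others ✗
Consistent faults: {U1 stuck-at-0, U1 inverted output, U7 stuck-at-0, U7 inverted output, U8 stuck-at-1, U8 inverted output} — 6 in all.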